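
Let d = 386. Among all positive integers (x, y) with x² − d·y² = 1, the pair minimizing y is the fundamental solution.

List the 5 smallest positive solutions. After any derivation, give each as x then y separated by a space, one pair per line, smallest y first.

111555 5678
24889036049 1266818580
5552992832780835 282639893378122
1238928230896843060801 63059786610325980840
276417277589841662462530275 14069268990347189691834278

[19; 1,1,1,4,1,18,1,4,1,1,1,38] for √386; ℓ=12 ⇒ convergent index 11
k=0  a_k=19  p_k/q_k = 19/1
k=1  a_k=1  p_k/q_k = 20/1
k=2  a_k=1  p_k/q_k = 39/2
…
k=7  a_k=1  p_k/q_k = 6621/337
k=8  a_k=4  p_k/q_k = 32771/1668
k=9  a_k=1  p_k/q_k = 39392/2005
k=10  a_k=1  p_k/q_k = 72163/3673
k=11  a_k=1  p_k/q_k = 111555/5678
(x₁, y₁) = (111555, 5678);  111555² − 386·5678² = 1 ✓
n=2: (111555,5678)∘(111555,5678) = (111555·111555+386·5678·5678, 111555·5678+5678·111555) = (24889036049,1266818580)
n=3: (24889036049,1266818580)∘(111555,5678) = (111555·24889036049+386·5678·1266818580, 111555·1266818580+5678·24889036049) = (5552992832780835,282639893378122)
n=4: (5552992832780835,282639893378122)∘(111555,5678) = (111555·5552992832780835+386·5678·282639893378122, 111555·282639893378122+5678·5552992832780835) = (1238928230896843060801,63059786610325980840)
n=5: (1238928230896843060801,63059786610325980840)∘(111555,5678) = (111555·1238928230896843060801+386·5678·63059786610325980840, 111555·63059786610325980840+5678·1238928230896843060801) = (276417277589841662462530275,14069268990347189691834278)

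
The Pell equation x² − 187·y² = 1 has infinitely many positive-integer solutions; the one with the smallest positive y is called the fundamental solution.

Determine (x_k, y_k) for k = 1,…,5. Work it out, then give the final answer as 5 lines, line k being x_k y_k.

1682 123
5658247 413772
19034341226 1391928885
64031518226017 4682448355368
215402008277979962 15751754875529067

√187 = [13; 1,2,13,2,1,26, …], period ℓ=6 (even) → k=5
step 0: (13, 1)  from 13·(1,0) + (0,1)
step 1: (14, 1)  from 1·(13,1) + (1,0)
…
step 3: (547, 40)  from 13·(41,3) + (14,1)
step 4: (1135, 83)  from 2·(547,40) + (41,3)
step 5: (1682, 123)  from 1·(1135,83) + (547,40)
fundamental: x₁=1682, y₁=123  (since 2829124 − 187·15129 = 1)
k=2:  x_2 = 1682·1682+187·123·123 = 5658247,  y_2 = 1682·123+123·1682 = 413772
k=3:  x_3 = 1682·5658247+187·123·413772 = 19034341226,  y_3 = 1682·413772+123·5658247 = 1391928885
k=4:  x_4 = 1682·19034341226+187·123·1391928885 = 64031518226017,  y_4 = 1682·1391928885+123·19034341226 = 4682448355368
k=5:  x_5 = 1682·64031518226017+187·123·4682448355368 = 215402008277979962,  y_5 = 1682·4682448355368+123·64031518226017 = 15751754875529067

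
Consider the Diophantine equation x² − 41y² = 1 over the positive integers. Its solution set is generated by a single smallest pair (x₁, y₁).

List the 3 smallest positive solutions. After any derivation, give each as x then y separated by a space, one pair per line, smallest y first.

2049 320
8396801 1311360
34410088449 5373952960

√41 → a₀=6, period (2,2,12); ℓ=3 odd so k=5
a_0=6:  p_0=6·1+0=6,  q_0=6·0+1=1
a_1=2:  p_1=2·6+1=13,  q_1=2·1+0=2
…
a_3=12:  p_3=12·32+13=397,  q_3=12·5+2=62
a_4=2:  p_4=2·397+32=826,  q_4=2·62+5=129
a_5=2:  p_5=2·826+397=2049,  q_5=2·129+62=320
→ (2049, 320).  Check: 2049²=4198401, 41·320²=4198400, difference 1.
(2049+320√41)^2 = 8396801 + 1311360√41
(2049+320√41)^3 = 34410088449 + 5373952960√41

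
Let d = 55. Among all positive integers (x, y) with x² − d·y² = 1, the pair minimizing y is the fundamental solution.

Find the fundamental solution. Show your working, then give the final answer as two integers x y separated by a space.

89 12

[7; 2,2,2,14] for √55; ℓ=4 ⇒ convergent index 3
k=0  a_k=7  p_k/q_k = 7/1
k=1  a_k=2  p_k/q_k = 15/2
k=2  a_k=2  p_k/q_k = 37/5
k=3  a_k=2  p_k/q_k = 89/12
fundamental: x₁=89, y₁=12  (since 7921 − 55·144 = 1)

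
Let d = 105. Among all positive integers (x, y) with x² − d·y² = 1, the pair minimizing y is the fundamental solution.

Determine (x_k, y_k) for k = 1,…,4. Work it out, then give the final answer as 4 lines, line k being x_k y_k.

[10; 4,20] for √105; ℓ=2 ⇒ convergent index 1
a_0=10:  p_0=10·1+0=10,  q_0=10·0+1=1
a_1=4:  p_1=4·10+1=41,  q_1=4·1+0=4
(x₁, y₁) = (41, 4);  41² − 105·4² = 1 ✓
n=2: (41,4)∘(41,4) = (41·41+105·4·4, 41·4+4·41) = (3361,328)
n=3: (3361,328)∘(41,4) = (41·3361+105·4·328, 41·328+4·3361) = (275561,26892)
n=4: (275561,26892)∘(41,4) = (41·275561+105·4·26892, 41·26892+4·275561) = (22592641,2204816)

41 4
3361 328
275561 26892
22592641 2204816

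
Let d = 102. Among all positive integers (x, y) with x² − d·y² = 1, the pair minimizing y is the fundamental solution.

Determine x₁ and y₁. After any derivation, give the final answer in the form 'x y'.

101 10

√102 → a₀=10, period (10,20); ℓ=2 even so k=1
a_0=10:  p_0=10·1+0=10,  q_0=10·0+1=1
a_1=10:  p_1=10·10+1=101,  q_1=10·1+0=10
→ (101, 10).  Check: 101²=10201, 102·10²=10200, difference 1.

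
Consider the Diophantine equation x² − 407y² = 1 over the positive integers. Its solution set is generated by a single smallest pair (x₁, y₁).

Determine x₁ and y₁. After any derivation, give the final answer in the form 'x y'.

d=407: √d = [20; 5,1,2,1,5,40] (ℓ=6, even), read p_5/q_5
i=0: a=20 ⇒ p=20, q=1
i=1: a=5 ⇒ p=101, q=5
…
i=4: a=1 ⇒ p=464, q=23
i=5: a=5 ⇒ p=2663, q=132
→ (2663, 132).  Check: 2663²=7091569, 407·132²=7091568, difference 1.

2663 132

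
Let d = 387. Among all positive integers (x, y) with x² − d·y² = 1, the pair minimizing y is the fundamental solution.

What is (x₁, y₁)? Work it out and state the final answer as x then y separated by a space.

3482 177

[19; 1,2,19,2,1,38] for √387; ℓ=6 ⇒ convergent index 5
a_0=19:  p_0=19·1+0=19,  q_0=19·0+1=1
…
a_4=2:  p_4=2·1141+59=2341,  q_4=2·58+3=119
a_5=1:  p_5=1·2341+1141=3482,  q_5=1·119+58=177
(x₁, y₁) = (3482, 177);  3482² − 387·177² = 1 ✓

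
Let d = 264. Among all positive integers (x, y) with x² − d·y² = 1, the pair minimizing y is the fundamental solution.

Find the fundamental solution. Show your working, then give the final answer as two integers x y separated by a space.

65 4

√264 → a₀=16, period (4,32); ℓ=2 even so k=1
a_0=16:  p_0=16·1+0=16,  q_0=16·0+1=1
a_1=4:  p_1=4·16+1=65,  q_1=4·1+0=4
(x₁, y₁) = (65, 4);  65² − 264·4² = 1 ✓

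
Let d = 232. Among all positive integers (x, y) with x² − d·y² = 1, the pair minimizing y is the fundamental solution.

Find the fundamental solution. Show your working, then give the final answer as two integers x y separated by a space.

[15; 4,3,7,3,4,30] for √232; ℓ=6 ⇒ convergent index 5
a_0=15:  p_0=15·1+0=15,  q_0=15·0+1=1
a_1=4:  p_1=4·15+1=61,  q_1=4·1+0=4
…
a_4=3:  p_4=3·1447+198=4539,  q_4=3·95+13=298
a_5=4:  p_5=4·4539+1447=19603,  q_5=4·298+95=1287
(x₁, y₁) = (19603, 1287);  19603² − 232·1287² = 1 ✓

19603 1287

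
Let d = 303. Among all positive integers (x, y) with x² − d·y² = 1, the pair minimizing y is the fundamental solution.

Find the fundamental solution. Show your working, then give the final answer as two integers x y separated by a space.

2524 145

[17; 2,2,5,2,2,34] for √303; ℓ=6 ⇒ convergent index 5
step 0: (17, 1)  from 17·(1,0) + (0,1)
…
step 4: (1027, 59)  from 2·(470,27) + (87,5)
step 5: (2524, 145)  from 2·(1027,59) + (470,27)
→ (2524, 145).  Check: 2524²=6370576, 303·145²=6370575, difference 1.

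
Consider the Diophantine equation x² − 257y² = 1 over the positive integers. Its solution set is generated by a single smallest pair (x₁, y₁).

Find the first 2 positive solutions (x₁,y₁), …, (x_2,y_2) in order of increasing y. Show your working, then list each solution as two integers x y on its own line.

513 32
526337 32832

√257 = [16; 32, …], period ℓ=1 (odd) → k=1
i=0: a=16 ⇒ p=16, q=1
i=1: a=32 ⇒ p=513, q=32
fundamental: x₁=513, y₁=32  (since 263169 − 257·1024 = 1)
k=2:  x_2 = 513·513+257·32·32 = 526337,  y_2 = 513·32+32·513 = 32832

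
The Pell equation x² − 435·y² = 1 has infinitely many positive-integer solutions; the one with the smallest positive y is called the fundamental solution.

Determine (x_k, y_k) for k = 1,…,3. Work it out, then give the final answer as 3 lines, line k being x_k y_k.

√435 → a₀=20, period (1,5,1,40); ℓ=4 even so k=3
a_0=20:  p_0=20·1+0=20,  q_0=20·0+1=1
a_1=1:  p_1=1·20+1=21,  q_1=1·1+0=1
a_2=5:  p_2=5·21+20=125,  q_2=5·1+1=6
a_3=1:  p_3=1·125+21=146,  q_3=1·6+1=7
(x₁, y₁) = (146, 7);  146² − 435·7² = 1 ✓
k=2:  x_2 = 146·146+435·7·7 = 42631,  y_2 = 146·7+7·146 = 2044
k=3:  x_3 = 146·42631+435·7·2044 = 12448106,  y_3 = 146·2044+7·42631 = 596841

146 7
42631 2044
12448106 596841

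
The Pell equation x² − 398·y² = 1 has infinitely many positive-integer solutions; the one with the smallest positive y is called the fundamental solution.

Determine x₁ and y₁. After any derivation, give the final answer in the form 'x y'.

[19; 1,18,1,38] for √398; ℓ=4 ⇒ convergent index 3
step 0: (19, 1)  from 19·(1,0) + (0,1)
step 1: (20, 1)  from 1·(19,1) + (1,0)
step 2: (379, 19)  from 18·(20,1) + (19,1)
step 3: (399, 20)  from 1·(379,19) + (20,1)
(x₁, y₁) = (399, 20);  399² − 398·20² = 1 ✓

399 20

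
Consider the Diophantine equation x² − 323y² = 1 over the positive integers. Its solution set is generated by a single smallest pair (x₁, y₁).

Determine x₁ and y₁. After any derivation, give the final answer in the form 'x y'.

[17; 1,34] for √323; ℓ=2 ⇒ convergent index 1
k=0  a_k=17  p_k/q_k = 17/1
k=1  a_k=1  p_k/q_k = 18/1
fundamental: x₁=18, y₁=1  (since 324 − 323·1 = 1)

18 1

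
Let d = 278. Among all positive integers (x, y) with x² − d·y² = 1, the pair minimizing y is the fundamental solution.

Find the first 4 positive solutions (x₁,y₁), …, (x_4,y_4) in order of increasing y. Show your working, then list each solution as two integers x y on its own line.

√278 → a₀=16, period (1,2,16,2,1,32); ℓ=6 even so k=5
step 0: (16, 1)  from 16·(1,0) + (0,1)
step 1: (17, 1)  from 1·(16,1) + (1,0)
…
step 3: (817, 49)  from 16·(50,3) + (17,1)
step 4: (1684, 101)  from 2·(817,49) + (50,3)
step 5: (2501, 150)  from 1·(1684,101) + (817,49)
(x₁, y₁) = (2501, 150);  2501² − 278·150² = 1 ✓
k=2:  x_2 = 2501·2501+278·150·150 = 12510001,  y_2 = 2501·150+150·2501 = 750300
k=3:  x_3 = 2501·12510001+278·150·750300 = 62575022501,  y_3 = 2501·750300+150·12510001 = 3753000450
k=4:  x_4 = 2501·62575022501+278·150·3753000450 = 313000250040001,  y_4 = 2501·3753000450+150·62575022501 = 18772507500600

2501 150
12510001 750300
62575022501 3753000450
313000250040001 18772507500600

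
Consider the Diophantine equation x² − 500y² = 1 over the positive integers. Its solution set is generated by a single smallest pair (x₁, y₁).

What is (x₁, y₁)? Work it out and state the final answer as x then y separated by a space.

√500 = [22; 2,1,3,2,1,…,1,2,44, …], period ℓ=14 (even) → k=13
i=0: a=22 ⇒ p=22, q=1
i=1: a=2 ⇒ p=45, q=2
i=2: a=1 ⇒ p=67, q=3
i=3: a=3 ⇒ p=246, q=11
i=4: a=2 ⇒ p=559, q=25
i=5: a=1 ⇒ p=805, q=36
i=6: a=1 ⇒ p=1364, q=61
…
i=12: a=1 ⇒ p=335522, q=15005
i=13: a=2 ⇒ p=930249, q=41602
→ (930249, 41602).  Check: 930249²=865363202001, 500·41602²=865363202000, difference 1.

930249 41602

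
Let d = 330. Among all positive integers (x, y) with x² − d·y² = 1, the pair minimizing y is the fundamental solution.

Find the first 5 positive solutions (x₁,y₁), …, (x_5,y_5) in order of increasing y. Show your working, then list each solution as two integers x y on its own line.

109 6
23761 1308
5179789 285138
1129170241 62158776
246153932749 13550328030

d=330: √d = [18; 6,36] (ℓ=2, even), read p_1/q_1
i=0: a=18 ⇒ p=18, q=1
i=1: a=6 ⇒ p=109, q=6
→ (109, 6).  Check: 109²=11881, 330·6²=11880, difference 1.
(x_2, y_2) = (109·109 + 330·6·6, 109·6 + 6·109) = (23761, 1308)
(x_3, y_3) = (109·23761 + 330·6·1308, 109·1308 + 6·23761) = (5179789, 285138)
(x_4, y_4) = (109·5179789 + 330·6·285138, 109·285138 + 6·5179789) = (1129170241, 62158776)
(x_5, y_5) = (109·1129170241 + 330·6·62158776, 109·62158776 + 6·1129170241) = (246153932749, 13550328030)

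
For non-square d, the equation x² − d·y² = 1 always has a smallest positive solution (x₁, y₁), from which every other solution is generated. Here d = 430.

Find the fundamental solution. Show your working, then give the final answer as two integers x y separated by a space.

2862251 138030

√430 → a₀=20, period (1,2,1,3,1,…,2,1,40); ℓ=14 even so k=13
a_0=20:  p_0=20·1+0=20,  q_0=20·0+1=1
…
a_8=6:  p_8=6·21794+2675=133439,  q_8=6·1051+129=6435
a_9=1:  p_9=1·133439+21794=155233,  q_9=1·6435+1051=7486
…
a_12=2:  p_12=2·754371+599138=2107880,  q_12=2·36379+28893=101651
a_13=1:  p_13=1·2107880+754371=2862251,  q_13=1·101651+36379=138030
→ (2862251, 138030).  Check: 2862251²=8192480787001, 430·138030²=8192480787000, difference 1.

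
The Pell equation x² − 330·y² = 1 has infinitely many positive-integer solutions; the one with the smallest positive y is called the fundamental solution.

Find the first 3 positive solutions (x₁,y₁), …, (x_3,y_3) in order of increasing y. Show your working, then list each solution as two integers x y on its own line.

[18; 6,36] for √330; ℓ=2 ⇒ convergent index 1
step 0: (18, 1)  from 18·(1,0) + (0,1)
step 1: (109, 6)  from 6·(18,1) + (1,0)
fundamental: x₁=109, y₁=6  (since 11881 − 330·36 = 1)
n=2: (109,6)∘(109,6) = (109·109+330·6·6, 109·6+6·109) = (23761,1308)
n=3: (23761,1308)∘(109,6) = (109·23761+330·6·1308, 109·1308+6·23761) = (5179789,285138)

109 6
23761 1308
5179789 285138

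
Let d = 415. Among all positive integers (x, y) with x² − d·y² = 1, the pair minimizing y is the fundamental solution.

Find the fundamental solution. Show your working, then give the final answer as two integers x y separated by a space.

d=415: √d = [20; 2,1,2,4,6,…,1,2,40] (ℓ=16, even), read p_15/q_15
k=0  a_k=20  p_k/q_k = 20/1
k=1  a_k=2  p_k/q_k = 41/2
…
k=4  a_k=4  p_k/q_k = 713/35
…
k=10  a_k=1  p_k/q_k = 77473/3803
…
k=14  a_k=1  p_k/q_k = 6841255/335824
k=15  a_k=2  p_k/q_k = 18412804/903849
→ (18412804, 903849).  Check: 18412804²=339031351142416, 415·903849²=339031351142415, difference 1.

18412804 903849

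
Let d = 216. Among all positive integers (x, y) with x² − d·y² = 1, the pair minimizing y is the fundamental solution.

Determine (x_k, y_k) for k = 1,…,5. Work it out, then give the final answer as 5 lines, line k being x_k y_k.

485 33
470449 32010
456335045 31049667
442644523201 30118144980
429364731169925 29214569580933

[14; 1,2,3,2,1,28] for √216; ℓ=6 ⇒ convergent index 5
k=0  a_k=14  p_k/q_k = 14/1
k=1  a_k=1  p_k/q_k = 15/1
k=2  a_k=2  p_k/q_k = 44/3
…
k=4  a_k=2  p_k/q_k = 338/23
k=5  a_k=1  p_k/q_k = 485/33
(x₁, y₁) = (485, 33);  485² − 216·33² = 1 ✓
(x_2, y_2) = (485·485 + 216·33·33, 485·33 + 33·485) = (470449, 32010)
(x_3, y_3) = (485·470449 + 216·33·32010, 485·32010 + 33·470449) = (456335045, 31049667)
(x_4, y_4) = (485·456335045 + 216·33·31049667, 485·31049667 + 33·456335045) = (442644523201, 30118144980)
(x_5, y_5) = (485·442644523201 + 216·33·30118144980, 485·30118144980 + 33·442644523201) = (429364731169925, 29214569580933)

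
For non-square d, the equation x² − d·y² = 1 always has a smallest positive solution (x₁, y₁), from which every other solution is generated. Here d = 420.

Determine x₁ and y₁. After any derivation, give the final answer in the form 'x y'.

41 2

√420 → a₀=20, period (2,40); ℓ=2 even so k=1
step 0: (20, 1)  from 20·(1,0) + (0,1)
step 1: (41, 2)  from 2·(20,1) + (1,0)
(x₁, y₁) = (41, 2);  41² − 420·2² = 1 ✓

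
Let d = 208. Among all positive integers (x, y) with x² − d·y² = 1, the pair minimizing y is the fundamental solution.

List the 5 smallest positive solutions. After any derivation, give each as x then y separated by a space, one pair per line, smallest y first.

√208 = [14; 2,2,1,2,2,28, …], period ℓ=6 (even) → k=5
k=0  a_k=14  p_k/q_k = 14/1
…
k=2  a_k=2  p_k/q_k = 72/5
…
k=4  a_k=2  p_k/q_k = 274/19
k=5  a_k=2  p_k/q_k = 649/45
(x₁, y₁) = (649, 45);  649² − 208·45² = 1 ✓
k=2:  x_2 = 649·649+208·45·45 = 842401,  y_2 = 649·45+45·649 = 58410
k=3:  x_3 = 649·842401+208·45·58410 = 1093435849,  y_3 = 649·58410+45·842401 = 75816135
k=4:  x_4 = 649·1093435849+208·45·75816135 = 1419278889601,  y_4 = 649·75816135+45·1093435849 = 98409284820
k=5:  x_5 = 649·1419278889601+208·45·98409284820 = 1842222905266249,  y_5 = 649·98409284820+45·1419278889601 = 127735175880225

649 45
842401 58410
1093435849 75816135
1419278889601 98409284820
1842222905266249 127735175880225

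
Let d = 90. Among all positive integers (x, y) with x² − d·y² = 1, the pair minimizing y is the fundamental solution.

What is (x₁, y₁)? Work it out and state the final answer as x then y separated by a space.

d=90: √d = [9; 2,18] (ℓ=2, even), read p_1/q_1
k=0  a_k=9  p_k/q_k = 9/1
k=1  a_k=2  p_k/q_k = 19/2
(x₁, y₁) = (19, 2);  19² − 90·2² = 1 ✓

19 2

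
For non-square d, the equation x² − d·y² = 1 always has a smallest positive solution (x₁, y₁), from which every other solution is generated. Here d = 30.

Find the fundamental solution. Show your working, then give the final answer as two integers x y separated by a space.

11 2

[5; 2,10] for √30; ℓ=2 ⇒ convergent index 1
step 0: (5, 1)  from 5·(1,0) + (0,1)
step 1: (11, 2)  from 2·(5,1) + (1,0)
→ (11, 2).  Check: 11²=121, 30·2²=120, difference 1.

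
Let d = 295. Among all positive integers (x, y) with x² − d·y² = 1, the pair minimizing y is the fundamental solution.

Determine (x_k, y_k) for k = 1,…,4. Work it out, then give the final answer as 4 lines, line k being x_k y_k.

√295 → a₀=17, period (5,1,2,3,2,6,2,3,2,1,5,34); ℓ=12 even so k=11
k=0  a_k=17  p_k/q_k = 17/1
k=1  a_k=5  p_k/q_k = 86/5
k=2  a_k=1  p_k/q_k = 103/6
k=3  a_k=2  p_k/q_k = 292/17
k=4  a_k=3  p_k/q_k = 979/57
…
k=8  a_k=3  p_k/q_k = 108103/6294
k=9  a_k=2  p_k/q_k = 247414/14405
k=10  a_k=1  p_k/q_k = 355517/20699
k=11  a_k=5  p_k/q_k = 2024999/117900
fundamental: x₁=2024999, y₁=117900  (since 4100620950001 − 295·13900410000 = 1)
k=2:  x_2 = 2024999·2024999+295·117900·117900 = 8201241900001,  y_2 = 2024999·117900+117900·2024999 = 477494764200
k=3:  x_3 = 2024999·8201241900001+295·117900·477494764200 = 33215013292518224999,  y_3 = 2024999·477494764200+117900·8201241900001 = 1933852840020353700
k=4:  x_4 = 2024999·33215013292518224999+295·117900·1933852840020353700 = 134520737404664024967600001,  y_4 = 2024999·1933852840020353700+117900·33215013292518224999 = 7832100134376274949528400

2024999 117900
8201241900001 477494764200
33215013292518224999 1933852840020353700
134520737404664024967600001 7832100134376274949528400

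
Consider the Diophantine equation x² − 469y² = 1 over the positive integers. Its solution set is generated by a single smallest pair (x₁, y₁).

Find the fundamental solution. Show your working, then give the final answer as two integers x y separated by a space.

137215 6336

[21; 1,1,1,10,6,10,1,1,1,42] for √469; ℓ=10 ⇒ convergent index 9
k=0  a_k=21  p_k/q_k = 21/1
k=1  a_k=1  p_k/q_k = 22/1
…
k=6  a_k=10  p_k/q_k = 42923/1982
k=7  a_k=1  p_k/q_k = 47146/2177
k=8  a_k=1  p_k/q_k = 90069/4159
k=9  a_k=1  p_k/q_k = 137215/6336
(x₁, y₁) = (137215, 6336);  137215² − 469·6336² = 1 ✓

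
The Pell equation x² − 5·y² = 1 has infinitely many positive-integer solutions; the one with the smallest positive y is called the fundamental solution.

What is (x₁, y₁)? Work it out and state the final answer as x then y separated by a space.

d=5: √d = [2; 4] (ℓ=1, odd), read p_1/q_1
i=0: a=2 ⇒ p=2, q=1
i=1: a=4 ⇒ p=9, q=4
fundamental: x₁=9, y₁=4  (since 81 − 5·16 = 1)

9 4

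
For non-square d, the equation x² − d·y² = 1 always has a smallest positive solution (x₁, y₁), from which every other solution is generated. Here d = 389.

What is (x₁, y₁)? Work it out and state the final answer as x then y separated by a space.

d=389: √d = [19; 1,2,1,1,1,1,2,1,38] (ℓ=9, odd), read p_17/q_17
step 0: (19, 1)  from 19·(1,0) + (0,1)
step 1: (20, 1)  from 1·(19,1) + (1,0)
step 2: (59, 3)  from 2·(20,1) + (19,1)
…
step 8: (1282, 65)  from 1·(927,47) + (355,18)
step 9: (49643, 2517)  from 38·(1282,65) + (927,47)
…
step 16: (2376809, 120509)  from 2·(910240,46151) + (556329,28207)
step 17: (3287049, 166660)  from 1·(2376809,120509) + (910240,46151)
(x₁, y₁) = (3287049, 166660);  3287049² − 389·166660² = 1 ✓

3287049 166660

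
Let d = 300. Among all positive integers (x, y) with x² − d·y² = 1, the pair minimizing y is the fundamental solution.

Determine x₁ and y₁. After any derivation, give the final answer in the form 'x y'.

d=300: √d = [17; 3,8,3,34] (ℓ=4, even), read p_3/q_3
step 0: (17, 1)  from 17·(1,0) + (0,1)
step 1: (52, 3)  from 3·(17,1) + (1,0)
step 2: (433, 25)  from 8·(52,3) + (17,1)
step 3: (1351, 78)  from 3·(433,25) + (52,3)
(x₁, y₁) = (1351, 78);  1351² − 300·78² = 1 ✓

1351 78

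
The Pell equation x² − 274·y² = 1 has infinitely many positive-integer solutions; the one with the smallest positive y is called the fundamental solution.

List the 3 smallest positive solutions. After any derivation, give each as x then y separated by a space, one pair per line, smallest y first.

[16; 1,1,4,4,1,1,32] for √274; ℓ=7 ⇒ convergent index 13
k=0  a_k=16  p_k/q_k = 16/1
…
k=3  a_k=4  p_k/q_k = 149/9
k=4  a_k=4  p_k/q_k = 629/38
k=5  a_k=1  p_k/q_k = 778/47
…
k=7  a_k=32  p_k/q_k = 45802/2767
…
k=10  a_k=4  p_k/q_k = 419253/25328
k=11  a_k=4  p_k/q_k = 1770023/106931
k=12  a_k=1  p_k/q_k = 2189276/132259
k=13  a_k=1  p_k/q_k = 3959299/239190
→ (3959299, 239190).  Check: 3959299²=15676048571401, 274·239190²=15676048571400, difference 1.
k=2:  x_2 = 3959299·3959299+274·239190·239190 = 31352097142801,  y_2 = 3959299·239190+239190·3959299 = 1894049455620
k=3:  x_3 = 3959299·31352097142801+274·239190·1894049455620 = 248264653730785753699,  y_3 = 3959299·1894049455620+239190·31352097142801 = 14998216231173381570

3959299 239190
31352097142801 1894049455620
248264653730785753699 14998216231173381570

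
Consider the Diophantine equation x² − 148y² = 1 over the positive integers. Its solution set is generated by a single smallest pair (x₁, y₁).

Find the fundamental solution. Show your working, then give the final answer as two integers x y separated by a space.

√148 = [12; 6,24, …], period ℓ=2 (even) → k=1
k=0  a_k=12  p_k/q_k = 12/1
k=1  a_k=6  p_k/q_k = 73/6
→ (73, 6).  Check: 73²=5329, 148·6²=5328, difference 1.

73 6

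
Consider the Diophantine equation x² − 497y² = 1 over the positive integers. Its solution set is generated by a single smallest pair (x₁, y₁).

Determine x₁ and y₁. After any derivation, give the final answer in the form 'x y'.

[22; 3,2,2,5,6,5,2,2,3,44] for √497; ℓ=10 ⇒ convergent index 9
i=0: a=22 ⇒ p=22, q=1
i=1: a=3 ⇒ p=67, q=3
…
i=4: a=5 ⇒ p=2051, q=92
…
i=6: a=5 ⇒ p=65476, q=2937
…
i=8: a=2 ⇒ p=352750, q=15823
i=9: a=3 ⇒ p=1201887, q=53912
→ (1201887, 53912).  Check: 1201887²=1444532360769, 497·53912²=1444532360768, difference 1.

1201887 53912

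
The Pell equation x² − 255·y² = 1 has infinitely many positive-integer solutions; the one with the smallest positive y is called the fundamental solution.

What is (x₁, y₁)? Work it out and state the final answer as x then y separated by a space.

16 1

√255 = [15; 1,30, …], period ℓ=2 (even) → k=1
step 0: (15, 1)  from 15·(1,0) + (0,1)
step 1: (16, 1)  from 1·(15,1) + (1,0)
→ (16, 1).  Check: 16²=256, 255·1²=255, difference 1.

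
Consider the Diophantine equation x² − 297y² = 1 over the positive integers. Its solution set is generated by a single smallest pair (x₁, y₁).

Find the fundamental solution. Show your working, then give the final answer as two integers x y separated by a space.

48599 2820

d=297: √d = [17; 4,3,1,1,2,1,1,3,4,34] (ℓ=10, even), read p_9/q_9
i=0: a=17 ⇒ p=17, q=1
…
i=6: a=1 ⇒ p=1844, q=107
…
i=8: a=3 ⇒ p=11357, q=659
i=9: a=4 ⇒ p=48599, q=2820
fundamental: x₁=48599, y₁=2820  (since 2361862801 − 297·7952400 = 1)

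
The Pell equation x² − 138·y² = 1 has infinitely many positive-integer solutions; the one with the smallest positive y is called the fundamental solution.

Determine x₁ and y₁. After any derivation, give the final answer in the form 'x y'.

47 4

√138 → a₀=11, period (1,2,1,22); ℓ=4 even so k=3
a_0=11:  p_0=11·1+0=11,  q_0=11·0+1=1
…
a_2=2:  p_2=2·12+11=35,  q_2=2·1+1=3
a_3=1:  p_3=1·35+12=47,  q_3=1·3+1=4
fundamental: x₁=47, y₁=4  (since 2209 − 138·16 = 1)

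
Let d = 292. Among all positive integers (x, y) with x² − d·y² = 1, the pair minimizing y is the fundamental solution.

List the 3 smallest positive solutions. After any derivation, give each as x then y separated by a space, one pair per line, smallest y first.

2281249 133500
10408194000001 609093483000
47487364308614281249 2778987798000400500

d=292: √d = [17; 11,2,1,3,8,3,1,2,11,34] (ℓ=10, even), read p_9/q_9
a_0=17:  p_0=17·1+0=17,  q_0=17·0+1=1
…
a_2=2:  p_2=2·188+17=393,  q_2=2·11+1=23
…
a_8=2:  p_8=2·72812+55143=200767,  q_8=2·4261+3227=11749
a_9=11:  p_9=11·200767+72812=2281249,  q_9=11·11749+4261=133500
(x₁, y₁) = (2281249, 133500);  2281249² − 292·133500² = 1 ✓
(2281249+133500√292)^2 = 10408194000001 + 609093483000√292
(2281249+133500√292)^3 = 47487364308614281249 + 2778987798000400500√292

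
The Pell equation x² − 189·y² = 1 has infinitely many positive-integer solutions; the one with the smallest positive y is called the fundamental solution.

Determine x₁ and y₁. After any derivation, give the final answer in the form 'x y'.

55 4

[13; 1,2,1,26] for √189; ℓ=4 ⇒ convergent index 3
a_0=13:  p_0=13·1+0=13,  q_0=13·0+1=1
a_1=1:  p_1=1·13+1=14,  q_1=1·1+0=1
a_2=2:  p_2=2·14+13=41,  q_2=2·1+1=3
a_3=1:  p_3=1·41+14=55,  q_3=1·3+1=4
fundamental: x₁=55, y₁=4  (since 3025 − 189·16 = 1)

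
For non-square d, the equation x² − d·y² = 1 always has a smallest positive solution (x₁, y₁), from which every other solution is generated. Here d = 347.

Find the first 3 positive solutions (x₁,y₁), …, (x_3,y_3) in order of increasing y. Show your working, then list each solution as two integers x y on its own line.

641602 34443
823306252807 44197395372
1056469876826312026 56714274530897445

√347 = [18; 1,1,1,2,4,…,1,1,36, …], period ℓ=14 (even) → k=13
i=0: a=18 ⇒ p=18, q=1
…
i=2: a=1 ⇒ p=37, q=2
…
i=6: a=1 ⇒ p=801, q=43
i=7: a=17 ⇒ p=14269, q=766
…
i=12: a=1 ⇒ p=402885, q=21628
i=13: a=1 ⇒ p=641602, q=34443
(x₁, y₁) = (641602, 34443);  641602² − 347·34443² = 1 ✓
(641602+34443√347)^2 = 823306252807 + 44197395372√347
(641602+34443√347)^3 = 1056469876826312026 + 56714274530897445√347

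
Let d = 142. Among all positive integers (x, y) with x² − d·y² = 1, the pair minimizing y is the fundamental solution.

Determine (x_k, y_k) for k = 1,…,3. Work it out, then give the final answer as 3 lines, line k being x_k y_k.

[11; 1,10,1,22] for √142; ℓ=4 ⇒ convergent index 3
step 0: (11, 1)  from 11·(1,0) + (0,1)
step 1: (12, 1)  from 1·(11,1) + (1,0)
step 2: (131, 11)  from 10·(12,1) + (11,1)
step 3: (143, 12)  from 1·(131,11) + (12,1)
(x₁, y₁) = (143, 12);  143² − 142·12² = 1 ✓
(143+12√142)^2 = 40897 + 3432√142
(143+12√142)^3 = 11696399 + 981540√142

143 12
40897 3432
11696399 981540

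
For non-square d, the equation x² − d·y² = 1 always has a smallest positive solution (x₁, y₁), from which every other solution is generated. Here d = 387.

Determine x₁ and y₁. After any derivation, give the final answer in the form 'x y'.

3482 177

√387 → a₀=19, period (1,2,19,2,1,38); ℓ=6 even so k=5
step 0: (19, 1)  from 19·(1,0) + (0,1)
step 1: (20, 1)  from 1·(19,1) + (1,0)
step 2: (59, 3)  from 2·(20,1) + (19,1)
step 3: (1141, 58)  from 19·(59,3) + (20,1)
step 4: (2341, 119)  from 2·(1141,58) + (59,3)
step 5: (3482, 177)  from 1·(2341,119) + (1141,58)
fundamental: x₁=3482, y₁=177  (since 12124324 − 387·31329 = 1)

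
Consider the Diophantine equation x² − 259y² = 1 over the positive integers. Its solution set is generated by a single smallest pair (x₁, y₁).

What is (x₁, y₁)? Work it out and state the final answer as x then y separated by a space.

847225 52644

d=259: √d = [16; 10,1,2,3,4,3,2,1,10,32] (ℓ=10, even), read p_9/q_9
a_0=16:  p_0=16·1+0=16,  q_0=16·0+1=1
…
a_4=3:  p_4=3·515+177=1722,  q_4=3·32+11=107
a_5=4:  p_5=4·1722+515=7403,  q_5=4·107+32=460
a_6=3:  p_6=3·7403+1722=23931,  q_6=3·460+107=1487
a_7=2:  p_7=2·23931+7403=55265,  q_7=2·1487+460=3434
a_8=1:  p_8=1·55265+23931=79196,  q_8=1·3434+1487=4921
a_9=10:  p_9=10·79196+55265=847225,  q_9=10·4921+3434=52644
fundamental: x₁=847225, y₁=52644  (since 717790200625 − 259·2771390736 = 1)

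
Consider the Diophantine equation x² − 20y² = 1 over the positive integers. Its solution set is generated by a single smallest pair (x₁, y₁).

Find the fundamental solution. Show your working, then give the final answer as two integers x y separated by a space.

9 2

√20 = [4; 2,8, …], period ℓ=2 (even) → k=1
a_0=4:  p_0=4·1+0=4,  q_0=4·0+1=1
a_1=2:  p_1=2·4+1=9,  q_1=2·1+0=2
fundamental: x₁=9, y₁=2  (since 81 − 20·4 = 1)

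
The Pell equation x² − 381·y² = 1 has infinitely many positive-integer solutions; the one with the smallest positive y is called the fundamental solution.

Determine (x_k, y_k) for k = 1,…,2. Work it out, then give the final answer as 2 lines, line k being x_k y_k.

√381 = [19; 1,1,12,1,1,38, …], period ℓ=6 (even) → k=5
k=0  a_k=19  p_k/q_k = 19/1
…
k=3  a_k=12  p_k/q_k = 488/25
k=4  a_k=1  p_k/q_k = 527/27
k=5  a_k=1  p_k/q_k = 1015/52
→ (1015, 52).  Check: 1015²=1030225, 381·52²=1030224, difference 1.
n=2: (1015,52)∘(1015,52) = (1015·1015+381·52·52, 1015·52+52·1015) = (2060449,105560)

1015 52
2060449 105560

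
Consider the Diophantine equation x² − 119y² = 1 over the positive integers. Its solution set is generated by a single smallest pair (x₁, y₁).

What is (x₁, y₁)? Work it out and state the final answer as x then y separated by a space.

√119 = [10; 1,9,1,20, …], period ℓ=4 (even) → k=3
step 0: (10, 1)  from 10·(1,0) + (0,1)
step 1: (11, 1)  from 1·(10,1) + (1,0)
step 2: (109, 10)  from 9·(11,1) + (10,1)
step 3: (120, 11)  from 1·(109,10) + (11,1)
→ (120, 11).  Check: 120²=14400, 119·11²=14399, difference 1.

120 11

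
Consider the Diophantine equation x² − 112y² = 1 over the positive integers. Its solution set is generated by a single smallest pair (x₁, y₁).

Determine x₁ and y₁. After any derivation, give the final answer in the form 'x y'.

127 12

d=112: √d = [10; 1,1,2,1,1,20] (ℓ=6, even), read p_5/q_5
a_0=10:  p_0=10·1+0=10,  q_0=10·0+1=1
…
a_3=2:  p_3=2·21+11=53,  q_3=2·2+1=5
a_4=1:  p_4=1·53+21=74,  q_4=1·5+2=7
a_5=1:  p_5=1·74+53=127,  q_5=1·7+5=12
→ (127, 12).  Check: 127²=16129, 112·12²=16128, difference 1.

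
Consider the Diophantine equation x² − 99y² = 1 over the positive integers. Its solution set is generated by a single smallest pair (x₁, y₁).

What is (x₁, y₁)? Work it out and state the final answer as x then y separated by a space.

10 1

d=99: √d = [9; 1,18] (ℓ=2, even), read p_1/q_1
k=0  a_k=9  p_k/q_k = 9/1
k=1  a_k=1  p_k/q_k = 10/1
→ (10, 1).  Check: 10²=100, 99·1²=99, difference 1.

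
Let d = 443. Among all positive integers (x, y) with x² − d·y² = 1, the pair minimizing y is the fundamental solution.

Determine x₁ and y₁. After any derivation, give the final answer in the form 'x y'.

√443 → a₀=21, period (21,42); ℓ=2 even so k=1
i=0: a=21 ⇒ p=21, q=1
i=1: a=21 ⇒ p=442, q=21
(x₁, y₁) = (442, 21);  442² − 443·21² = 1 ✓

442 21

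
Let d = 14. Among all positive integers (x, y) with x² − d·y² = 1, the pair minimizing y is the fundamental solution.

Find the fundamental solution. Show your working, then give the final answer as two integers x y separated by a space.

√14 = [3; 1,2,1,6, …], period ℓ=4 (even) → k=3
i=0: a=3 ⇒ p=3, q=1
i=1: a=1 ⇒ p=4, q=1
i=2: a=2 ⇒ p=11, q=3
i=3: a=1 ⇒ p=15, q=4
→ (15, 4).  Check: 15²=225, 14·4²=224, difference 1.

15 4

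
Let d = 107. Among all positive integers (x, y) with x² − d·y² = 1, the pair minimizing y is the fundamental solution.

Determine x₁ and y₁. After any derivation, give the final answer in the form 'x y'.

962 93

√107 → a₀=10, period (2,1,9,1,2,20); ℓ=6 even so k=5
a_0=10:  p_0=10·1+0=10,  q_0=10·0+1=1
a_1=2:  p_1=2·10+1=21,  q_1=2·1+0=2
a_2=1:  p_2=1·21+10=31,  q_2=1·2+1=3
a_3=9:  p_3=9·31+21=300,  q_3=9·3+2=29
a_4=1:  p_4=1·300+31=331,  q_4=1·29+3=32
a_5=2:  p_5=2·331+300=962,  q_5=2·32+29=93
→ (962, 93).  Check: 962²=925444, 107·93²=925443, difference 1.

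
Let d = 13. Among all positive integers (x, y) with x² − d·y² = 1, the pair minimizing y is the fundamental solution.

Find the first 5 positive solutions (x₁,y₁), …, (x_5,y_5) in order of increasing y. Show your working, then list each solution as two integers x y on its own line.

√13 → a₀=3, period (1,1,1,1,6); ℓ=5 odd so k=9
i=0: a=3 ⇒ p=3, q=1
i=1: a=1 ⇒ p=4, q=1
i=2: a=1 ⇒ p=7, q=2
i=3: a=1 ⇒ p=11, q=3
i=4: a=1 ⇒ p=18, q=5
…
i=6: a=1 ⇒ p=137, q=38
i=7: a=1 ⇒ p=256, q=71
i=8: a=1 ⇒ p=393, q=109
i=9: a=1 ⇒ p=649, q=180
→ (649, 180).  Check: 649²=421201, 13·180²=421200, difference 1.
k=2:  x_2 = 649·649+13·180·180 = 842401,  y_2 = 649·180+180·649 = 233640
k=3:  x_3 = 649·842401+13·180·233640 = 1093435849,  y_3 = 649·233640+180·842401 = 303264540
k=4:  x_4 = 649·1093435849+13·180·303264540 = 1419278889601,  y_4 = 649·303264540+180·1093435849 = 393637139280
k=5:  x_5 = 649·1419278889601+13·180·393637139280 = 1842222905266249,  y_5 = 649·393637139280+180·1419278889601 = 510940703520900

649 180
842401 233640
1093435849 303264540
1419278889601 393637139280
1842222905266249 510940703520900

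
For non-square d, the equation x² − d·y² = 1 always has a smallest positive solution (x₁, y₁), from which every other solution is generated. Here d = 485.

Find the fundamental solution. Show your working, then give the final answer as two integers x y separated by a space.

969 44

d=485: √d = [22; 44] (ℓ=1, odd), read p_1/q_1
a_0=22:  p_0=22·1+0=22,  q_0=22·0+1=1
a_1=44:  p_1=44·22+1=969,  q_1=44·1+0=44
fundamental: x₁=969, y₁=44  (since 938961 − 485·1936 = 1)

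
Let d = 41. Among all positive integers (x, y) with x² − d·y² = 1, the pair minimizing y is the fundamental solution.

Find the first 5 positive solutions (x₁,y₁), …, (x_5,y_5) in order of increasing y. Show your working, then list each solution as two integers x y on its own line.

2049 320
8396801 1311360
34410088449 5373952960
141012534067201 22022457918720
577869330197301249 90248027176961600

d=41: √d = [6; 2,2,12] (ℓ=3, odd), read p_5/q_5
i=0: a=6 ⇒ p=6, q=1
i=1: a=2 ⇒ p=13, q=2
…
i=3: a=12 ⇒ p=397, q=62
i=4: a=2 ⇒ p=826, q=129
i=5: a=2 ⇒ p=2049, q=320
→ (2049, 320).  Check: 2049²=4198401, 41·320²=4198400, difference 1.
(2049+320√41)^2 = 8396801 + 1311360√41
(2049+320√41)^3 = 34410088449 + 5373952960√41
(2049+320√41)^4 = 141012534067201 + 22022457918720√41
(2049+320√41)^5 = 577869330197301249 + 90248027176961600√41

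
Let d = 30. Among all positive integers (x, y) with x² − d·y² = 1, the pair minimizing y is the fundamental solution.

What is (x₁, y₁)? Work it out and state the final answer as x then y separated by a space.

11 2

√30 → a₀=5, period (2,10); ℓ=2 even so k=1
a_0=5:  p_0=5·1+0=5,  q_0=5·0+1=1
a_1=2:  p_1=2·5+1=11,  q_1=2·1+0=2
fundamental: x₁=11, y₁=2  (since 121 − 30·4 = 1)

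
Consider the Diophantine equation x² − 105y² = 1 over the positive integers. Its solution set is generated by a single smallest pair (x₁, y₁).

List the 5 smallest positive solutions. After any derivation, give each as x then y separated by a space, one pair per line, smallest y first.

√105 = [10; 4,20, …], period ℓ=2 (even) → k=1
i=0: a=10 ⇒ p=10, q=1
i=1: a=4 ⇒ p=41, q=4
fundamental: x₁=41, y₁=4  (since 1681 − 105·16 = 1)
(41+4√105)^2 = 3361 + 328√105
(41+4√105)^3 = 275561 + 26892√105
(41+4√105)^4 = 22592641 + 2204816√105
(41+4√105)^5 = 1852321001 + 180768020√105

41 4
3361 328
275561 26892
22592641 2204816
1852321001 180768020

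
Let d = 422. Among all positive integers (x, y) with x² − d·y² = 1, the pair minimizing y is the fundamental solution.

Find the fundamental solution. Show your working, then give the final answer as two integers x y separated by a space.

[20; 1,1,5,2,1,…,1,1,40] for √422; ℓ=14 ⇒ convergent index 13
i=0: a=20 ⇒ p=20, q=1
i=1: a=1 ⇒ p=21, q=1
…
i=5: a=1 ⇒ p=719, q=35
i=6: a=3 ⇒ p=2650, q=129
…
i=9: a=1 ⇒ p=217526, q=10589
…
i=12: a=1 ⇒ p=3810680, q=185501
i=13: a=1 ⇒ p=7022501, q=341850
(x₁, y₁) = (7022501, 341850);  7022501² − 422·341850² = 1 ✓

7022501 341850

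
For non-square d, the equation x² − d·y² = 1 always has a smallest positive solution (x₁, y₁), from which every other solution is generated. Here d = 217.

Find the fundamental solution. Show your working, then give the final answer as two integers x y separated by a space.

3844063 260952

√217 → a₀=14, period (1,2,1,2,1,…,2,1,28); ℓ=16 even so k=15
k=0  a_k=14  p_k/q_k = 14/1
…
k=3  a_k=1  p_k/q_k = 59/4
…
k=5  a_k=1  p_k/q_k = 221/15
…
k=8  a_k=4  p_k/q_k = 15055/1022
k=9  a_k=9  p_k/q_k = 139163/9447
…
k=12  a_k=2  p_k/q_k = 740980/50301
k=13  a_k=1  p_k/q_k = 1034361/70217
k=14  a_k=2  p_k/q_k = 2809702/190735
k=15  a_k=1  p_k/q_k = 3844063/260952
fundamental: x₁=3844063, y₁=260952  (since 14776820347969 − 217·68095946304 = 1)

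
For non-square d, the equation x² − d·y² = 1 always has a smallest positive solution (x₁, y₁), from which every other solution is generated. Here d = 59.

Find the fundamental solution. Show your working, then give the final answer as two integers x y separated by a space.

d=59: √d = [7; 1,2,7,2,1,14] (ℓ=6, even), read p_5/q_5
k=0  a_k=7  p_k/q_k = 7/1
k=1  a_k=1  p_k/q_k = 8/1
k=2  a_k=2  p_k/q_k = 23/3
k=3  a_k=7  p_k/q_k = 169/22
k=4  a_k=2  p_k/q_k = 361/47
k=5  a_k=1  p_k/q_k = 530/69
→ (530, 69).  Check: 530²=280900, 59·69²=280899, difference 1.

530 69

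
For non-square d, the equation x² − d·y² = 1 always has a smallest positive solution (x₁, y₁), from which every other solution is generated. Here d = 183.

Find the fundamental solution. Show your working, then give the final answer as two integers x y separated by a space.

487 36

√183 → a₀=13, period (1,1,8,1,1,26); ℓ=6 even so k=5
i=0: a=13 ⇒ p=13, q=1
i=1: a=1 ⇒ p=14, q=1
i=2: a=1 ⇒ p=27, q=2
i=3: a=8 ⇒ p=230, q=17
i=4: a=1 ⇒ p=257, q=19
i=5: a=1 ⇒ p=487, q=36
→ (487, 36).  Check: 487²=237169, 183·36²=237168, difference 1.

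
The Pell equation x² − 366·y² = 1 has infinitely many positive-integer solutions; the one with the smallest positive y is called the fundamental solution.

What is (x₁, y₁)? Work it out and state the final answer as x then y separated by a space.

907925 47458

[19; 7,1,1,1,2,12,2,1,1,1,7,38] for √366; ℓ=12 ⇒ convergent index 11
i=0: a=19 ⇒ p=19, q=1
i=1: a=7 ⇒ p=134, q=7
i=2: a=1 ⇒ p=153, q=8
…
i=4: a=1 ⇒ p=440, q=23
i=5: a=2 ⇒ p=1167, q=61
i=6: a=12 ⇒ p=14444, q=755
i=7: a=2 ⇒ p=30055, q=1571
i=8: a=1 ⇒ p=44499, q=2326
i=9: a=1 ⇒ p=74554, q=3897
i=10: a=1 ⇒ p=119053, q=6223
i=11: a=7 ⇒ p=907925, q=47458
(x₁, y₁) = (907925, 47458);  907925² − 366·47458² = 1 ✓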